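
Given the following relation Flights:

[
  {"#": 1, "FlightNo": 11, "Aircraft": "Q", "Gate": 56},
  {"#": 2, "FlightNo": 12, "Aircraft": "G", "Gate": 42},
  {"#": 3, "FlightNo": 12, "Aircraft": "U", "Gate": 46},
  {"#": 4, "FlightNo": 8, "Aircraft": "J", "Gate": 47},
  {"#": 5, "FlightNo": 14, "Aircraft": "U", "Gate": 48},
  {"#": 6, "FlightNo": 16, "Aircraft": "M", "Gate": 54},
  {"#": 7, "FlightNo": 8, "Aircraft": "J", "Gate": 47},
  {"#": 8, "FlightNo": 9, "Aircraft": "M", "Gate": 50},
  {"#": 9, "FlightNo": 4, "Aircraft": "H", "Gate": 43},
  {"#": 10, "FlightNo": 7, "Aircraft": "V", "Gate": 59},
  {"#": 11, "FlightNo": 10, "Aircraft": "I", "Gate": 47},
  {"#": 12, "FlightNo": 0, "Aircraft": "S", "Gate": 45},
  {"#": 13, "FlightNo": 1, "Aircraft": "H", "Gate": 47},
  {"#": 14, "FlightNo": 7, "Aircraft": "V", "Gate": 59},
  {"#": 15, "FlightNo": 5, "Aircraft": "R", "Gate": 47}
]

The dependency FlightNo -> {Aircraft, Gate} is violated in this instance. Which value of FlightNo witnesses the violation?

FlightNo=11: row 1 → {Aircraft,Gate} = (Q, 56) ✓
FlightNo=12: rows 2, 3 → {Aircraft,Gate} takes values {(G, 42), (U, 46)} — violation
FlightNo=8: rows 4, 7 → {Aircraft,Gate} = (J, 47), (J, 47) ✓
FlightNo=14: row 5 → {Aircraft,Gate} = (U, 48) ✓
FlightNo=16: row 6 → {Aircraft,Gate} = (M, 54) ✓
FlightNo=9: row 8 → {Aircraft,Gate} = (M, 50) ✓
FlightNo=4: row 9 → {Aircraft,Gate} = (H, 43) ✓
FlightNo=7: rows 10, 14 → {Aircraft,Gate} = (V, 59), (V, 59) ✓
FlightNo=10: row 11 → {Aircraft,Gate} = (I, 47) ✓
FlightNo=0: row 12 → {Aircraft,Gate} = (S, 45) ✓
FlightNo=1: row 13 → {Aircraft,Gate} = (H, 47) ✓
FlightNo=5: row 15 → {Aircraft,Gate} = (R, 47) ✓
The only FlightNo value with inconsistent RHS is FlightNo=12.

12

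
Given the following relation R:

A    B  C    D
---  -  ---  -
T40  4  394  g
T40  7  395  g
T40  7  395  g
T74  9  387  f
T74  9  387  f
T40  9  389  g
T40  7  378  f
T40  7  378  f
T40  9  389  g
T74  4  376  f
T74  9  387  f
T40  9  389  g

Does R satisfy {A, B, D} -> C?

Yes

(A=T40, B=4, D=g): 1 row → C = 394 ✓
(A=T40, B=7, D=g): 2 rows → C = 395, 395 ✓
(A=T74, B=9, D=f): 3 rows → C = 387, 387, 387 ✓
(A=T40, B=9, D=g): 3 rows → C = 389, 389, 389 ✓
(A=T40, B=7, D=f): 2 rows → C = 378, 378 ✓
(A=T74, B=4, D=f): 1 row → C = 376 ✓
Every {A, B, D} value is associated with a single C value, so {A, B, D} -> C holds.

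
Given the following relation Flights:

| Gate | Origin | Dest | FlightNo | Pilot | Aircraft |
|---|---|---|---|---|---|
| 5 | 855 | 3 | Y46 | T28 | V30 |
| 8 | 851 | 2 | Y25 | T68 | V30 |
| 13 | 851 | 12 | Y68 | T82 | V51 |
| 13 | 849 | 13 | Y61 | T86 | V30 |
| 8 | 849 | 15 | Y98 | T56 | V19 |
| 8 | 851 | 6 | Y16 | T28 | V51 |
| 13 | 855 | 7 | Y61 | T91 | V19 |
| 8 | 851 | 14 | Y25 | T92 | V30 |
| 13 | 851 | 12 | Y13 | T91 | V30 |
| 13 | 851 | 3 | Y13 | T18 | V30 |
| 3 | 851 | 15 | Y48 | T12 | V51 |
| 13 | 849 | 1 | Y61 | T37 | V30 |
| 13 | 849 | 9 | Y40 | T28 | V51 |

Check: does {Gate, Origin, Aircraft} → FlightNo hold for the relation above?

(Gate=5, Origin=855, Aircraft=V30): 1 row → FlightNo = Y46 ✓
(Gate=8, Origin=851, Aircraft=V30): 2 rows → FlightNo = Y25, Y25 ✓
(Gate=13, Origin=851, Aircraft=V51): 1 row → FlightNo = Y68 ✓
(Gate=13, Origin=849, Aircraft=V30): 2 rows → FlightNo = Y61, Y61 ✓
(Gate=8, Origin=849, Aircraft=V19): 1 row → FlightNo = Y98 ✓
(Gate=8, Origin=851, Aircraft=V51): 1 row → FlightNo = Y16 ✓
(Gate=13, Origin=855, Aircraft=V19): 1 row → FlightNo = Y61 ✓
(Gate=13, Origin=851, Aircraft=V30): 2 rows → FlightNo = Y13, Y13 ✓
(Gate=3, Origin=851, Aircraft=V51): 1 row → FlightNo = Y48 ✓
(Gate=13, Origin=849, Aircraft=V51): 1 row → FlightNo = Y40 ✓
Every {Gate, Origin, Aircraft} value is associated with a single FlightNo value, so {Gate, Origin, Aircraft} → FlightNo holds.

Yes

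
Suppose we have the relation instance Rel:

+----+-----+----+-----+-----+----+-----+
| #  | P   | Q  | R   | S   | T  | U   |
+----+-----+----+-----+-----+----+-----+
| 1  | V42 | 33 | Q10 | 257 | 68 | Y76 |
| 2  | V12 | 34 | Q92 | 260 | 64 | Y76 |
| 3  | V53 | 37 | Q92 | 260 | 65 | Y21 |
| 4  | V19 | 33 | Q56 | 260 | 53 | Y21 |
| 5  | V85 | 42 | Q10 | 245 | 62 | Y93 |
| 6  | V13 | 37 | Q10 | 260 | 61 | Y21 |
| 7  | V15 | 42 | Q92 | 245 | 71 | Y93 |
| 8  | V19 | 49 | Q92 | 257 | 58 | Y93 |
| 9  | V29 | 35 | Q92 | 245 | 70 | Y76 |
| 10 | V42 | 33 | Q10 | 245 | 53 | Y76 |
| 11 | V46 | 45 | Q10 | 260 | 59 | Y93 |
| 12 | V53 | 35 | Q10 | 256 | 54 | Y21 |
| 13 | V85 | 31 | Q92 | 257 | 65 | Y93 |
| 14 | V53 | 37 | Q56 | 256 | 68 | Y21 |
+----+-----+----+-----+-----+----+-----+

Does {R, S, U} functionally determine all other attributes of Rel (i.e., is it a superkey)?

Rows 8 and 13 have the same {R, S, U} value (R=Q92, S=257, U=Y93) but are distinct tuples, so {R, S, U} does not determine every attribute — not a superkey.

No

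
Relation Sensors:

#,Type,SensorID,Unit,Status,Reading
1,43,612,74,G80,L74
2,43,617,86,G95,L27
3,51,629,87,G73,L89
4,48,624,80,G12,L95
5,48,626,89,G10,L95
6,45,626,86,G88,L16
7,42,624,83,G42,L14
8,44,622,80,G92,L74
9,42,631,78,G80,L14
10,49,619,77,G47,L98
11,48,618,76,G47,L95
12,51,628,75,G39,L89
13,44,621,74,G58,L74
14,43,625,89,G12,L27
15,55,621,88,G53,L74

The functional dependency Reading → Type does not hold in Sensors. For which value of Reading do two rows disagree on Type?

Reading=L74: rows 1, 8, 13, 15 → Type takes values {43, 44, 55} — violation
Reading=L27: rows 2, 14 → Type = 43, 43 ✓
Reading=L89: rows 3, 12 → Type = 51, 51 ✓
Reading=L95: rows 4, 5, 11 → Type = 48, 48, 48 ✓
Reading=L16: row 6 → Type = 45 ✓
Reading=L14: rows 7, 9 → Type = 42, 42 ✓
Reading=L98: row 10 → Type = 49 ✓
The only Reading value with inconsistent Type is Reading=L74.

L74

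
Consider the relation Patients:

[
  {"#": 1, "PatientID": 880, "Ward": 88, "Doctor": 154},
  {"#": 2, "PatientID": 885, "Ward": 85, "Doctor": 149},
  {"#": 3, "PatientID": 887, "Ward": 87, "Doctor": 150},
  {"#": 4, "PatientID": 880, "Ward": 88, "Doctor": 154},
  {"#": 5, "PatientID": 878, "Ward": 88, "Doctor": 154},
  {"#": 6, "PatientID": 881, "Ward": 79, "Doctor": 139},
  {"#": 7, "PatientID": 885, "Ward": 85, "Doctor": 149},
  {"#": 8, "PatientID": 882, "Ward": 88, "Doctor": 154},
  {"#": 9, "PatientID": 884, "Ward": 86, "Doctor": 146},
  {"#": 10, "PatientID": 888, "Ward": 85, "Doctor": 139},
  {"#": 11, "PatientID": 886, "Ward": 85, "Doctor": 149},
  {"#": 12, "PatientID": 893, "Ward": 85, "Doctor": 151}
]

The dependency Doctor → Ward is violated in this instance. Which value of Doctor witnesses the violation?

Doctor=154: rows 1, 4, 5, 8 → Ward = 88, 88, 88, 88 ✓
Doctor=149: rows 2, 7, 11 → Ward = 85, 85, 85 ✓
Doctor=150: row 3 → Ward = 87 ✓
Doctor=139: rows 6, 10 → Ward takes values {79, 85} — violation
Doctor=146: row 9 → Ward = 86 ✓
Doctor=151: row 12 → Ward = 85 ✓
The only Doctor value with inconsistent Ward is Doctor=139.

139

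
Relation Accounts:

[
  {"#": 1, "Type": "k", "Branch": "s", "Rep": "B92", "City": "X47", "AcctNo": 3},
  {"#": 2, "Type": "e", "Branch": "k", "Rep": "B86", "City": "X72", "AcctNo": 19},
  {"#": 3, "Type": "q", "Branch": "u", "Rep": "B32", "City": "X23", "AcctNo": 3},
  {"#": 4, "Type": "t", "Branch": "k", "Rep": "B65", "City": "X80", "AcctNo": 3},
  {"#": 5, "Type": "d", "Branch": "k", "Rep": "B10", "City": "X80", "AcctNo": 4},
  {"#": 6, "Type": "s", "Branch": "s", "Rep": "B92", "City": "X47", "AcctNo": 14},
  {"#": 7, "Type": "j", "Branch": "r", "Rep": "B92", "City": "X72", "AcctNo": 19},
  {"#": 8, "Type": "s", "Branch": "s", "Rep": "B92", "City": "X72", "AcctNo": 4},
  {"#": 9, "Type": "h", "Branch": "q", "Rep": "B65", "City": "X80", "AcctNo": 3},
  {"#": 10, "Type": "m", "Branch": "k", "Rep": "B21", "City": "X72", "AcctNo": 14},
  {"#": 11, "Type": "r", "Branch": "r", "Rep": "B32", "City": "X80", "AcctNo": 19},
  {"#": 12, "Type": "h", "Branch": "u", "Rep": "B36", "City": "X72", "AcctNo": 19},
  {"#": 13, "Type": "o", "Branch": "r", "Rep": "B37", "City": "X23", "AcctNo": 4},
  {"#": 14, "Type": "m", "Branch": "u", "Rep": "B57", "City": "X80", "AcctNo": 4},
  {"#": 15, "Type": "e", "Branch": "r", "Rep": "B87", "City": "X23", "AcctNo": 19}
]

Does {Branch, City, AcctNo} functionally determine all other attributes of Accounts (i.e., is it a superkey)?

All 15 rows have distinct {Branch, City, AcctNo} values, so {Branch, City, AcctNo} → (all attributes) holds and {Branch, City, AcctNo} is a superkey.

Yes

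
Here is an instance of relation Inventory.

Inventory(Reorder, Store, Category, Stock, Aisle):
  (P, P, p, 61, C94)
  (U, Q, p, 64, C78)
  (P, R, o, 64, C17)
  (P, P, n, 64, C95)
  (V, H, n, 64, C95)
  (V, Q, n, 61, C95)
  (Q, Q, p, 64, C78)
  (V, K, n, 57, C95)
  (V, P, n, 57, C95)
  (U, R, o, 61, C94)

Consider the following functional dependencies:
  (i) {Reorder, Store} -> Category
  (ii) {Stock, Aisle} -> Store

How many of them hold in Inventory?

(i) {Reorder, Store} -> Category: (Reorder=P, Store=P): 2 rows → Category takes values {p, n} — violation — fails.
(ii) {Stock, Aisle} -> Store: (Stock=61, Aisle=C94): 2 rows → Store takes values {P, R} — violation; (Stock=64, Aisle=C95): 2 rows → Store takes values {P, H} — violation; (Stock=57, Aisle=C95): 2 rows → Store takes values {K, P} — violation — fails.
None of the 2 dependencies hold.

0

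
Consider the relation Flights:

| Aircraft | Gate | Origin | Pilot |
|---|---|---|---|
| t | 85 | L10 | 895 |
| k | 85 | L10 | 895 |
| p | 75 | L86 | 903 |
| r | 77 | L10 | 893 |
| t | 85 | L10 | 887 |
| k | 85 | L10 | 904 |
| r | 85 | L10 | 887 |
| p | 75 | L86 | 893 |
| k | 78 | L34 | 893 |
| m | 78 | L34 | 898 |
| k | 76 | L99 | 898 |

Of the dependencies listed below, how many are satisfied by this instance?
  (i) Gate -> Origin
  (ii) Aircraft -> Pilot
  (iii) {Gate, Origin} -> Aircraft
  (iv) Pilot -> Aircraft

(i) Gate -> Origin: every LHS value maps to a single RHS value — holds.
(ii) Aircraft -> Pilot: Aircraft=t: 2 rows → Pilot takes values {895, 887} — violation; Aircraft=k: 4 rows → Pilot takes values {895, 904, 893, 898} — violation; Aircraft=p: 2 rows → Pilot takes values {903, 893} — violation; Aircraft=r: 2 rows → Pilot takes values {893, 887} — violation — fails.
(iii) {Gate, Origin} -> Aircraft: (Gate=85, Origin=L10): 5 rows → Aircraft takes values {t, k, r} — violation; (Gate=78, Origin=L34): 2 rows → Aircraft takes values {k, m} — violation — fails.
(iv) Pilot -> Aircraft: Pilot=895: 2 rows → Aircraft takes values {t, k} — violation; Pilot=893: 3 rows → Aircraft takes values {r, p, k} — violation; Pilot=887: 2 rows → Aircraft takes values {t, r} — violation; Pilot=898: 2 rows → Aircraft takes values {m, k} — violation — fails.
1 of the 4 dependencies holds.

1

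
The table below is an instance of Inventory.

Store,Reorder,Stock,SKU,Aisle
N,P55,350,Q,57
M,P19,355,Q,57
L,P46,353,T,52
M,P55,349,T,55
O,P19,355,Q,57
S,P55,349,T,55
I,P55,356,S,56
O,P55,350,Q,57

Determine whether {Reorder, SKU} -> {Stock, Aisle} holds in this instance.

(Reorder=P55, SKU=Q): 2 rows → {Stock,Aisle} = (350, 57), (350, 57) ✓
(Reorder=P19, SKU=Q): 2 rows → {Stock,Aisle} = (355, 57), (355, 57) ✓
(Reorder=P46, SKU=T): 1 row → {Stock,Aisle} = (353, 52) ✓
(Reorder=P55, SKU=T): 2 rows → {Stock,Aisle} = (349, 55), (349, 55) ✓
(Reorder=P55, SKU=S): 1 row → {Stock,Aisle} = (356, 56) ✓
Every {Reorder, SKU} value is associated with a single {Stock, Aisle} value, so {Reorder, SKU} -> {Stock, Aisle} holds.

Yes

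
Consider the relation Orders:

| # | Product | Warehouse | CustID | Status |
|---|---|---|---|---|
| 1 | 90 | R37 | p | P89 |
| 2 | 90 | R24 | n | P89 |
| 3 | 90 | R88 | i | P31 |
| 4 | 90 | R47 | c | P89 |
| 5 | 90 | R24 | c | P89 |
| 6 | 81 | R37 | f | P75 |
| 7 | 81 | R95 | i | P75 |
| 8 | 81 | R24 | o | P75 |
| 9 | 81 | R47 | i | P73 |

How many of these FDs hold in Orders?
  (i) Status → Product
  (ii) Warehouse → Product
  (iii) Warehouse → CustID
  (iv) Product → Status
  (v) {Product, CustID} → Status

(i) Status → Product: every LHS value maps to a single RHS value — holds.
(ii) Warehouse → Product: Warehouse=R37: rows 1, 6 → Product takes values {90, 81} — violation; Warehouse=R24: rows 2, 5, 8 → Product takes values {90, 81} — violation; Warehouse=R47: rows 4, 9 → Product takes values {90, 81} — violation — fails.
(iii) Warehouse → CustID: Warehouse=R37: rows 1, 6 → CustID takes values {p, f} — violation; Warehouse=R24: rows 2, 5, 8 → CustID takes values {n, c, o} — violation; Warehouse=R47: rows 4, 9 → CustID takes values {c, i} — violation — fails.
(iv) Product → Status: Product=90: rows 1, 2, 3, 4, 5 → Status takes values {P89, P31} — violation; Product=81: rows 6, 7, 8, 9 → Status takes values {P75, P73} — violation — fails.
(v) {Product, CustID} → Status: (Product=81, CustID=i): rows 7, 9 → Status takes values {P75, P73} — violation — fails.
1 of the 5 dependencies holds.

1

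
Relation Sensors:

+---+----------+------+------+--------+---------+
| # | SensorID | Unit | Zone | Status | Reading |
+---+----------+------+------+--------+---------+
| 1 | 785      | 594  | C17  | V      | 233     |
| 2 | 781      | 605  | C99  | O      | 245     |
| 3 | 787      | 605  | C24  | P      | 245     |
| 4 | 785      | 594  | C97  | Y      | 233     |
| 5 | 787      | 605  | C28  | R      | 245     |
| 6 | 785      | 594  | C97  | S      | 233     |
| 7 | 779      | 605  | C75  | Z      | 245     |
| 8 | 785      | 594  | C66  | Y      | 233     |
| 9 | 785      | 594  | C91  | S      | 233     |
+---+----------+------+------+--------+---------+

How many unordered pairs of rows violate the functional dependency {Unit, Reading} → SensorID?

5

(Unit=594, Reading=233): all 5 rows agree on SensorID — 0 pairs.
(Unit=605, Reading=245): violating pairs (2,3), (2,5), (2,7), (3,7), (5,7) — 5 pairs.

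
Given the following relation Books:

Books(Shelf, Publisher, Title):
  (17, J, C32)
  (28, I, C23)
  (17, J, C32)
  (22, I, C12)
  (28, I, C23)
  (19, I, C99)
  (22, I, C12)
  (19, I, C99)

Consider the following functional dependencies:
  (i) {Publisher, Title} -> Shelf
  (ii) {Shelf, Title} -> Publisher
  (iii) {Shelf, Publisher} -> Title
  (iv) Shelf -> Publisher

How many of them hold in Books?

(i) {Publisher, Title} -> Shelf: every LHS value maps to a single RHS value — holds.
(ii) {Shelf, Title} -> Publisher: every LHS value maps to a single RHS value — holds.
(iii) {Shelf, Publisher} -> Title: every LHS value maps to a single RHS value — holds.
(iv) Shelf -> Publisher: every LHS value maps to a single RHS value — holds.
4 of the 4 dependencies hold.

4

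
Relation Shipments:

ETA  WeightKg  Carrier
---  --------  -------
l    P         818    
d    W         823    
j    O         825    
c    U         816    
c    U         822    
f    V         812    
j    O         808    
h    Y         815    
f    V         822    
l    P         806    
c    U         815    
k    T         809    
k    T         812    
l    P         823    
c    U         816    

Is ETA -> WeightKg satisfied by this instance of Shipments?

ETA=l: 3 rows → WeightKg = P, P, P ✓
ETA=d: 1 row → WeightKg = W ✓
ETA=j: 2 rows → WeightKg = O, O ✓
ETA=c: 4 rows → WeightKg = U, U, U, U ✓
ETA=f: 2 rows → WeightKg = V, V ✓
ETA=h: 1 row → WeightKg = Y ✓
ETA=k: 2 rows → WeightKg = T, T ✓
Every ETA value is associated with a single WeightKg value, so ETA -> WeightKg holds.

Yes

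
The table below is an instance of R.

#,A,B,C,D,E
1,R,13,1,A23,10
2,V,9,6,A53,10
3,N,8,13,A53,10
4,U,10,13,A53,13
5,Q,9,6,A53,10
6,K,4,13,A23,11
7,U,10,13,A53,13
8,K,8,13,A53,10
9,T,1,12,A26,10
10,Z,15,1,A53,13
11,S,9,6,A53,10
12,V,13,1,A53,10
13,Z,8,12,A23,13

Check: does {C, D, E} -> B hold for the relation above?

Yes

(C=1, D=A23, E=10): row 1 → B = 13 ✓
(C=6, D=A53, E=10): rows 2, 5, 11 → B = 9, 9, 9 ✓
(C=13, D=A53, E=10): rows 3, 8 → B = 8, 8 ✓
(C=13, D=A53, E=13): rows 4, 7 → B = 10, 10 ✓
(C=13, D=A23, E=11): row 6 → B = 4 ✓
(C=12, D=A26, E=10): row 9 → B = 1 ✓
(C=1, D=A53, E=13): row 10 → B = 15 ✓
(C=1, D=A53, E=10): row 12 → B = 13 ✓
(C=12, D=A23, E=13): row 13 → B = 8 ✓
Every {C, D, E} value is associated with a single B value, so {C, D, E} -> B holds.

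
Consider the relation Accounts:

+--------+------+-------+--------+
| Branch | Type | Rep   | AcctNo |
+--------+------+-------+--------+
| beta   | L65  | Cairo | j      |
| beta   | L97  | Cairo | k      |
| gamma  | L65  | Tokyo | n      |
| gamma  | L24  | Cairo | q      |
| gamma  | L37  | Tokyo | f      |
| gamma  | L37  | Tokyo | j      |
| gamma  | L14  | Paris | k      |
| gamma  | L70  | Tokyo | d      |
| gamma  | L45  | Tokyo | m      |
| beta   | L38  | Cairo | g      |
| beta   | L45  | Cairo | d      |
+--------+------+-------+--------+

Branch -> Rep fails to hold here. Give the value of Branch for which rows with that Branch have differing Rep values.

gamma

Branch=beta: 4 rows → Rep = Cairo, Cairo, Cairo, Cairo ✓
Branch=gamma: 7 rows → Rep takes values {Tokyo, Cairo, Paris} — violation
The only Branch value with inconsistent Rep is Branch=gamma.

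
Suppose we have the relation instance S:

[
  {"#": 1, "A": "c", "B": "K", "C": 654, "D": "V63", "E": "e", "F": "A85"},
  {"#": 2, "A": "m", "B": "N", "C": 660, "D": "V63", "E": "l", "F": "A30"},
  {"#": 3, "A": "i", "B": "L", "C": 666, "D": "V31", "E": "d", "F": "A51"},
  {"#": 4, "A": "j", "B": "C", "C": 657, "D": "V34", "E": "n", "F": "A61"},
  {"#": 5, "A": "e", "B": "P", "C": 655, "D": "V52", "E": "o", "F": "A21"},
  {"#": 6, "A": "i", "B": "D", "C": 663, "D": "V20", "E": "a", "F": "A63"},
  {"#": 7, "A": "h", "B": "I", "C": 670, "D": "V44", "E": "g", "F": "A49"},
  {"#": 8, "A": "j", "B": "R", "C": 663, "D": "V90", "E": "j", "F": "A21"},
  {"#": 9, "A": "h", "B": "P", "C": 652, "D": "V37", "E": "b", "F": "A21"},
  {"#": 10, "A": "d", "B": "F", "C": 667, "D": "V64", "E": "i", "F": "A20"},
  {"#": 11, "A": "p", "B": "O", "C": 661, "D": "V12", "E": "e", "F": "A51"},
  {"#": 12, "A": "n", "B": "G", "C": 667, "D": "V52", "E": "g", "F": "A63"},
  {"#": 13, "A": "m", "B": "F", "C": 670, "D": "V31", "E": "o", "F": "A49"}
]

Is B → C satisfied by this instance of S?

No

B=K: row 1 → C = 654 ✓
B=N: row 2 → C = 660 ✓
B=L: row 3 → C = 666 ✓
B=C: row 4 → C = 657 ✓
B=P: rows 5, 9 → C takes values {655, 652} — violation
B=D: row 6 → C = 663 ✓
B=I: row 7 → C = 670 ✓
B=R: row 8 → C = 663 ✓
B=F: rows 10, 13 → C takes values {667, 670} — violation
B=O: row 11 → C = 661 ✓
B=G: row 12 → C = 667 ✓
Two rows agree on B but differ on C, so B → C does not hold.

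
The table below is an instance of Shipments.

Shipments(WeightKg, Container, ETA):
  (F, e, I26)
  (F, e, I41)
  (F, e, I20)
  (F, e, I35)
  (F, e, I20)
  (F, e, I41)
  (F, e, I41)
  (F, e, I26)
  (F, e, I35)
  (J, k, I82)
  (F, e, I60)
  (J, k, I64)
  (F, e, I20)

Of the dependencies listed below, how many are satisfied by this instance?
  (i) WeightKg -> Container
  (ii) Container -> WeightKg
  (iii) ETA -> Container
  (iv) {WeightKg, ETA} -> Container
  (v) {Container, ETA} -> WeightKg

5

(i) WeightKg -> Container: every LHS value maps to a single RHS value — holds.
(ii) Container -> WeightKg: every LHS value maps to a single RHS value — holds.
(iii) ETA -> Container: every LHS value maps to a single RHS value — holds.
(iv) {WeightKg, ETA} -> Container: every LHS value maps to a single RHS value — holds.
(v) {Container, ETA} -> WeightKg: every LHS value maps to a single RHS value — holds.
5 of the 5 dependencies hold.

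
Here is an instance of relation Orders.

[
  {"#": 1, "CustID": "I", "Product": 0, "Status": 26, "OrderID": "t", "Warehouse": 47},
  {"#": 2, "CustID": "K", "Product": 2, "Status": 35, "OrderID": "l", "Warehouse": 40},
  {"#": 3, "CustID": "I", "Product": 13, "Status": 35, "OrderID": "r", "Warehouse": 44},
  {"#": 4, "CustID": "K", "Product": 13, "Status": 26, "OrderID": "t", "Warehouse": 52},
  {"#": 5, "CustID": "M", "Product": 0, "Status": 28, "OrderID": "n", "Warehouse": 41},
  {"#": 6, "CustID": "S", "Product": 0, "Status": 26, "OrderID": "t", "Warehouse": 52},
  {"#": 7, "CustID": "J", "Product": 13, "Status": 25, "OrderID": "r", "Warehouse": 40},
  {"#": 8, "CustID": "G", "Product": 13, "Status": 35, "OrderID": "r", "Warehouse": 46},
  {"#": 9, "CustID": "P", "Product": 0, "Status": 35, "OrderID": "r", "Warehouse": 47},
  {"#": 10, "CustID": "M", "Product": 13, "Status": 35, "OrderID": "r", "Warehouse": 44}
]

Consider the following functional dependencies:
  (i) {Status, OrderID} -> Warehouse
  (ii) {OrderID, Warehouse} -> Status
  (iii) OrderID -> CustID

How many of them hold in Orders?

(i) {Status, OrderID} -> Warehouse: (Status=26, OrderID=t): rows 1, 4, 6 → Warehouse takes values {47, 52} — violation; (Status=35, OrderID=r): rows 3, 8, 9, 10 → Warehouse takes values {44, 46, 47} — violation — fails.
(ii) {OrderID, Warehouse} -> Status: every LHS value maps to a single RHS value — holds.
(iii) OrderID -> CustID: OrderID=t: rows 1, 4, 6 → CustID takes values {I, K, S} — violation; OrderID=r: rows 3, 7, 8, 9, 10 → CustID takes values {I, J, G, P, M} — violation — fails.
1 of the 3 dependencies holds.

1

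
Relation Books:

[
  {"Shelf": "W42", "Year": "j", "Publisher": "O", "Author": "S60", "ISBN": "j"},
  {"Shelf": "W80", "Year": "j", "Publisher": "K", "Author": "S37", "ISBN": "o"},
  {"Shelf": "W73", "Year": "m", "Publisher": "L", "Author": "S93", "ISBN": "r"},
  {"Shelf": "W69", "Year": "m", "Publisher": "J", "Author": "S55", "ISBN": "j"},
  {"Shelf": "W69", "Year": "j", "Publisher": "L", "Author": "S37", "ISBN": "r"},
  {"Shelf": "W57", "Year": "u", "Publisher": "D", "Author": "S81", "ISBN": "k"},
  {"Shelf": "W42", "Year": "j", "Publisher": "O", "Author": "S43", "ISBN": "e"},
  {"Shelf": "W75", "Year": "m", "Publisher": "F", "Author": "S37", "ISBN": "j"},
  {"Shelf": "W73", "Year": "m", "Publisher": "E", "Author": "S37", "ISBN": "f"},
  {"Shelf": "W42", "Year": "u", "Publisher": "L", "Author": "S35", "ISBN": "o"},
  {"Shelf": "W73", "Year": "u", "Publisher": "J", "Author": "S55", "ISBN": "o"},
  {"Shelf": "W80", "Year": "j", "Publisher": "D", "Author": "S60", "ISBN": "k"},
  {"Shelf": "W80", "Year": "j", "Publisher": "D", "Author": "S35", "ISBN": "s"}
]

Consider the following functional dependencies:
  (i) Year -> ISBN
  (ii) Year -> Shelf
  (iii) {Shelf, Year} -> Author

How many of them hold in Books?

(i) Year -> ISBN: Year=j: 6 rows → ISBN takes values {j, o, r, e, k, s} — violation; Year=m: 4 rows → ISBN takes values {r, j, f} — violation; Year=u: 3 rows → ISBN takes values {k, o} — violation — fails.
(ii) Year -> Shelf: Year=j: 6 rows → Shelf takes values {W42, W80, W69} — violation; Year=m: 4 rows → Shelf takes values {W73, W69, W75} — violation; Year=u: 3 rows → Shelf takes values {W57, W42, W73} — violation — fails.
(iii) {Shelf, Year} -> Author: (Shelf=W42, Year=j): 2 rows → Author takes values {S60, S43} — violation; (Shelf=W80, Year=j): 3 rows → Author takes values {S37, S60, S35} — violation; (Shelf=W73, Year=m): 2 rows → Author takes values {S93, S37} — violation — fails.
None of the 3 dependencies hold.

0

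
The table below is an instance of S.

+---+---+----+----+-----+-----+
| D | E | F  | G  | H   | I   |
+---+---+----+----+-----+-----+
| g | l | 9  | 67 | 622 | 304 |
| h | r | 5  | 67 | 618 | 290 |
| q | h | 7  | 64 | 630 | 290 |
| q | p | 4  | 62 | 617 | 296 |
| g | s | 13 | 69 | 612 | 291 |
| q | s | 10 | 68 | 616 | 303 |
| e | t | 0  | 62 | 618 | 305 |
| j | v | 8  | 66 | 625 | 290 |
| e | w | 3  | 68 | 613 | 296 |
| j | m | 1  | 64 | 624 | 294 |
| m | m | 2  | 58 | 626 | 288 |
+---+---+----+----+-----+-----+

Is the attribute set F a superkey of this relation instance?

All 11 rows have distinct F values, so F → (all attributes) holds and F is a superkey.

Yes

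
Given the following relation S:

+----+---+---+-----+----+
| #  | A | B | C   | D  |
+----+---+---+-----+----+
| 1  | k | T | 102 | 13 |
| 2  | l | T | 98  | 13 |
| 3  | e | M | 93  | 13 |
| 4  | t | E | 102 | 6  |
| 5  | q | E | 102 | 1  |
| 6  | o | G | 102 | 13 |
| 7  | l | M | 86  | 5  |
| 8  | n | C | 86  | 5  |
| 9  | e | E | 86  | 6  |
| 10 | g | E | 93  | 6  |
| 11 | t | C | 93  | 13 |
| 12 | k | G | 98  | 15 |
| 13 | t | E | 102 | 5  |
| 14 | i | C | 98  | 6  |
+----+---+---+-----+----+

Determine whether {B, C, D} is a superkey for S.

All 14 rows have distinct {B, C, D} values, so {B, C, D} → (all attributes) holds and {B, C, D} is a superkey.

Yes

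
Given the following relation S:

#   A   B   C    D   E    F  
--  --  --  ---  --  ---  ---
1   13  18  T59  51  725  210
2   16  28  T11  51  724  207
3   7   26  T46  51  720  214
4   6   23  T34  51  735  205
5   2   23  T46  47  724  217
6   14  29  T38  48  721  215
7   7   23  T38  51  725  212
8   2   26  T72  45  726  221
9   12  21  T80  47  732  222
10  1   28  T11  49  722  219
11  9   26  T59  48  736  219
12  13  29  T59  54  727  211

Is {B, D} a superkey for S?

No

Rows 4 and 7 have the same {B, D} value (B=23, D=51) but are distinct tuples, so {B, D} does not determine every attribute — not a superkey.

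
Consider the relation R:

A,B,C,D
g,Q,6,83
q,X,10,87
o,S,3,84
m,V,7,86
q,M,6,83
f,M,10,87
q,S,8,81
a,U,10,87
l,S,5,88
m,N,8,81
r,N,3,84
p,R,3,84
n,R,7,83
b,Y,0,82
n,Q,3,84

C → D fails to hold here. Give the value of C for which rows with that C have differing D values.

C=6: 2 rows → D = 83, 83 ✓
C=10: 3 rows → D = 87, 87, 87 ✓
C=3: 4 rows → D = 84, 84, 84, 84 ✓
C=7: 2 rows → D takes values {86, 83} — violation
C=8: 2 rows → D = 81, 81 ✓
C=5: 1 row → D = 88 ✓
C=0: 1 row → D = 82 ✓
The only C value with inconsistent D is C=7.

7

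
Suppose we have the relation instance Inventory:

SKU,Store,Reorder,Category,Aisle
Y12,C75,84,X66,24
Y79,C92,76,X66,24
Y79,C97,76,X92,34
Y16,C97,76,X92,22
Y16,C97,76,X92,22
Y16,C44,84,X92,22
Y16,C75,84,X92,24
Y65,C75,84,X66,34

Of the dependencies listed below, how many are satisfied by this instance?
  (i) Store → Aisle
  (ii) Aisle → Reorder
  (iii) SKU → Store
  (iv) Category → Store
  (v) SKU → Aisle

(i) Store → Aisle: Store=C75: 3 rows → Aisle takes values {24, 34} — violation; Store=C97: 3 rows → Aisle takes values {34, 22} — violation — fails.
(ii) Aisle → Reorder: Aisle=24: 3 rows → Reorder takes values {84, 76} — violation; Aisle=34: 2 rows → Reorder takes values {76, 84} — violation; Aisle=22: 3 rows → Reorder takes values {76, 84} — violation — fails.
(iii) SKU → Store: SKU=Y79: 2 rows → Store takes values {C92, C97} — violation; SKU=Y16: 4 rows → Store takes values {C97, C44, C75} — violation — fails.
(iv) Category → Store: Category=X66: 3 rows → Store takes values {C75, C92} — violation; Category=X92: 5 rows → Store takes values {C97, C44, C75} — violation — fails.
(v) SKU → Aisle: SKU=Y79: 2 rows → Aisle takes values {24, 34} — violation; SKU=Y16: 4 rows → Aisle takes values {22, 24} — violation — fails.
None of the 5 dependencies hold.

0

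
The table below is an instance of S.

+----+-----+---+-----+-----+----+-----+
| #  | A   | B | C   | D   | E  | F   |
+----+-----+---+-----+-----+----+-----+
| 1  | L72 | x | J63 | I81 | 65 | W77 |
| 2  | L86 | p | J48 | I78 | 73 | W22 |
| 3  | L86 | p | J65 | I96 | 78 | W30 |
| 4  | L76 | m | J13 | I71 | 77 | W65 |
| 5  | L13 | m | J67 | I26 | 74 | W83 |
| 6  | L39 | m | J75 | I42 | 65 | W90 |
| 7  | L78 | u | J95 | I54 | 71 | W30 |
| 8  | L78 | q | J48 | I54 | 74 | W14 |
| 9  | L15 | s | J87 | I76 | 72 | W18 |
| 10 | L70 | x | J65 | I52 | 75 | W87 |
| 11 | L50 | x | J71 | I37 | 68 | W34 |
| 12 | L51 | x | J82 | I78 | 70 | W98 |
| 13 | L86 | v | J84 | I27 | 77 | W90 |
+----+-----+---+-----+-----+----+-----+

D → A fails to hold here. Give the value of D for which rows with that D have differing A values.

I78

D=I81: row 1 → A = L72 ✓
D=I78: rows 2, 12 → A takes values {L86, L51} — violation
D=I96: row 3 → A = L86 ✓
D=I71: row 4 → A = L76 ✓
D=I26: row 5 → A = L13 ✓
D=I42: row 6 → A = L39 ✓
D=I54: rows 7, 8 → A = L78, L78 ✓
D=I76: row 9 → A = L15 ✓
D=I52: row 10 → A = L70 ✓
D=I37: row 11 → A = L50 ✓
D=I27: row 13 → A = L86 ✓
The only D value with inconsistent A is D=I78.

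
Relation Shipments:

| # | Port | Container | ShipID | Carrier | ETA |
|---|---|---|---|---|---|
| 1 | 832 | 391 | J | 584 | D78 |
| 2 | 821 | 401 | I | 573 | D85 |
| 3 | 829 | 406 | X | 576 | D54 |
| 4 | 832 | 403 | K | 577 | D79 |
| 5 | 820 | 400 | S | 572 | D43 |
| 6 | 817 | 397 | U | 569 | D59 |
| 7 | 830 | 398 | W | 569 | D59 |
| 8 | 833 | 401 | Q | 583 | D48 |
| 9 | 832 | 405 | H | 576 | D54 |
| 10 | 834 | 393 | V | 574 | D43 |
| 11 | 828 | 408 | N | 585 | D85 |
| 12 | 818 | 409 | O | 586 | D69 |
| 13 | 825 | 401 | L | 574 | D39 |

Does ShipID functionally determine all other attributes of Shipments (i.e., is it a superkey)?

All 13 rows have distinct ShipID values, so ShipID → (all attributes) holds and ShipID is a superkey.

Yes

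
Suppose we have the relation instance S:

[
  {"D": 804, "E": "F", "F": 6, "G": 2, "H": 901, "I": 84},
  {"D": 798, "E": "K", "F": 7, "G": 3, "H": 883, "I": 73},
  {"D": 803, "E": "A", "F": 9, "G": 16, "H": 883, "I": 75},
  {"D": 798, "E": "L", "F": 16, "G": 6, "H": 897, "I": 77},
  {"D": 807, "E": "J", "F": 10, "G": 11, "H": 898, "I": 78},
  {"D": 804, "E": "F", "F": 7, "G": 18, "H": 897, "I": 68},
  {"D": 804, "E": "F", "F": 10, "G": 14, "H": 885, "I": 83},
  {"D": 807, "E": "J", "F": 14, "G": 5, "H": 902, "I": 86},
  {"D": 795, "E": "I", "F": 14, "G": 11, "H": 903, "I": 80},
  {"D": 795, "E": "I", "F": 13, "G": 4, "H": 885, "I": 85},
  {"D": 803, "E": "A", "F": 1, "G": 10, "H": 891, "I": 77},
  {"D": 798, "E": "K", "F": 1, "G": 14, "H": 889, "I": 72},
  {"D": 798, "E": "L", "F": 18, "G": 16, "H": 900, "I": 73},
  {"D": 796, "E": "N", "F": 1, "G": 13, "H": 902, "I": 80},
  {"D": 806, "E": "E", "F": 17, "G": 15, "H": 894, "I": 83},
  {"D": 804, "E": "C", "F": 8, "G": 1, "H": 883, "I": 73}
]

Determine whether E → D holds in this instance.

Yes

E=F: 3 rows → D = 804, 804, 804 ✓
E=K: 2 rows → D = 798, 798 ✓
E=A: 2 rows → D = 803, 803 ✓
E=L: 2 rows → D = 798, 798 ✓
E=J: 2 rows → D = 807, 807 ✓
E=I: 2 rows → D = 795, 795 ✓
E=N: 1 row → D = 796 ✓
E=E: 1 row → D = 806 ✓
E=C: 1 row → D = 804 ✓
Every E value is associated with a single D value, so E → D holds.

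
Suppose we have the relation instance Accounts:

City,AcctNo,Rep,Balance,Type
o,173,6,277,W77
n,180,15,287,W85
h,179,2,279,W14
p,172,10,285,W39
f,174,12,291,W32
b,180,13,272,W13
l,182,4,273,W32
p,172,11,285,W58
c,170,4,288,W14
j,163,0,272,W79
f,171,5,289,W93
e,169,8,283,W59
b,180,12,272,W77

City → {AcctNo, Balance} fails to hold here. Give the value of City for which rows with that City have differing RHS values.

City=o: 1 row → {AcctNo,Balance} = (173, 277) ✓
City=n: 1 row → {AcctNo,Balance} = (180, 287) ✓
City=h: 1 row → {AcctNo,Balance} = (179, 279) ✓
City=p: 2 rows → {AcctNo,Balance} = (172, 285), (172, 285) ✓
City=f: 2 rows → {AcctNo,Balance} takes values {(174, 291), (171, 289)} — violation
City=b: 2 rows → {AcctNo,Balance} = (180, 272), (180, 272) ✓
City=l: 1 row → {AcctNo,Balance} = (182, 273) ✓
City=c: 1 row → {AcctNo,Balance} = (170, 288) ✓
City=j: 1 row → {AcctNo,Balance} = (163, 272) ✓
City=e: 1 row → {AcctNo,Balance} = (169, 283) ✓
The only City value with inconsistent RHS is City=f.

f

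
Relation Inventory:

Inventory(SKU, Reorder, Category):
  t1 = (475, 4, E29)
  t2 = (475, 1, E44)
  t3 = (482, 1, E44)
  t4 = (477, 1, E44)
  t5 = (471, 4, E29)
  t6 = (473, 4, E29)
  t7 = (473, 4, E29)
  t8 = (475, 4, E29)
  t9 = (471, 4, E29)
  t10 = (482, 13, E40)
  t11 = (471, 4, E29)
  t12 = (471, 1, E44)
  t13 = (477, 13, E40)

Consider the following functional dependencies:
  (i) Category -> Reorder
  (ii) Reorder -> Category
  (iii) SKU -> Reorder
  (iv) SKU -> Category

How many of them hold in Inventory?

(i) Category -> Reorder: every LHS value maps to a single RHS value — holds.
(ii) Reorder -> Category: every LHS value maps to a single RHS value — holds.
(iii) SKU -> Reorder: SKU=475: rows 1, 2, 8 → Reorder takes values {4, 1} — violation; SKU=482: rows 3, 10 → Reorder takes values {1, 13} — violation; SKU=477: rows 4, 13 → Reorder takes values {1, 13} — violation; SKU=471: rows 5, 9, 11, 12 → Reorder takes values {4, 1} — violation — fails.
(iv) SKU -> Category: SKU=475: rows 1, 2, 8 → Category takes values {E29, E44} — violation; SKU=482: rows 3, 10 → Category takes values {E44, E40} — violation; SKU=477: rows 4, 13 → Category takes values {E44, E40} — violation; SKU=471: rows 5, 9, 11, 12 → Category takes values {E29, E44} — violation — fails.
2 of the 4 dependencies hold.

2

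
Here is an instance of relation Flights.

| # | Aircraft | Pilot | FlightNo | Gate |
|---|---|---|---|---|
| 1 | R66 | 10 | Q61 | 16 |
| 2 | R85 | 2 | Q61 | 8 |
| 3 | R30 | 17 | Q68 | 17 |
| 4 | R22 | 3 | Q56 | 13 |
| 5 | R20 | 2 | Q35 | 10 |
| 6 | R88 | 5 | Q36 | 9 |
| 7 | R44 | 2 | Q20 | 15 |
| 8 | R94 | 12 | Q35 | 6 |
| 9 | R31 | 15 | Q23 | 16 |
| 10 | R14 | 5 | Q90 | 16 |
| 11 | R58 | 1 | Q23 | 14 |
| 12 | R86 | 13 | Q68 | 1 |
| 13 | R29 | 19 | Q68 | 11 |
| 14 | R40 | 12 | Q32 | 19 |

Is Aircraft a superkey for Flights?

Yes

All 14 rows have distinct Aircraft values, so Aircraft → (all attributes) holds and Aircraft is a superkey.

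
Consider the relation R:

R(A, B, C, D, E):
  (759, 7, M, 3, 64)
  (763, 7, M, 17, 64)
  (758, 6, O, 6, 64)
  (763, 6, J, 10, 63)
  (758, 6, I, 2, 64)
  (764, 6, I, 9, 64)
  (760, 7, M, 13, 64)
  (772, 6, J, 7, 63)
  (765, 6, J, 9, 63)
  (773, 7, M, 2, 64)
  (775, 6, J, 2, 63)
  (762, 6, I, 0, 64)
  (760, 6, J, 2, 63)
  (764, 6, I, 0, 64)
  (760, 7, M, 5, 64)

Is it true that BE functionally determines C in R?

No

(B=7, E=64): 5 rows → C = M, M, M, M, M ✓
(B=6, E=64): 5 rows → C takes values {O, I} — violation
(B=6, E=63): 5 rows → C = J, J, J, J, J ✓
Two rows agree on BE but differ on C, so BE → C does not hold.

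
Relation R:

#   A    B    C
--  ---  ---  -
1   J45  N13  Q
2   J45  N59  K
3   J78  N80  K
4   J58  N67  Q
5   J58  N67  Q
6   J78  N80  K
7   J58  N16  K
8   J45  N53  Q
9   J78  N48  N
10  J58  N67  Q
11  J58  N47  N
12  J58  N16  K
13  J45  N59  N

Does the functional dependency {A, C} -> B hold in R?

No

(A=J45, C=Q): rows 1, 8 → B takes values {N13, N53} — violation
(A=J45, C=K): row 2 → B = N59 ✓
(A=J78, C=K): rows 3, 6 → B = N80, N80 ✓
(A=J58, C=Q): rows 4, 5, 10 → B = N67, N67, N67 ✓
(A=J58, C=K): rows 7, 12 → B = N16, N16 ✓
(A=J78, C=N): row 9 → B = N48 ✓
(A=J58, C=N): row 11 → B = N47 ✓
(A=J45, C=N): row 13 → B = N59 ✓
Two rows agree on {A, C} but differ on B, so {A, C} -> B does not hold.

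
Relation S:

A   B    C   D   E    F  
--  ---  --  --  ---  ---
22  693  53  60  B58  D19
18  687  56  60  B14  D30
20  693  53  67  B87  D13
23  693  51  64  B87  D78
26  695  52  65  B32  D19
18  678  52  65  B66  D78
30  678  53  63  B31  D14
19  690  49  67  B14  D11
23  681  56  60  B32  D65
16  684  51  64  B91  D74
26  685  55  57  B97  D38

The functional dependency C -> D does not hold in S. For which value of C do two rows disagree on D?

53

C=53: 3 rows → D takes values {60, 67, 63} — violation
C=56: 2 rows → D = 60, 60 ✓
C=51: 2 rows → D = 64, 64 ✓
C=52: 2 rows → D = 65, 65 ✓
C=49: 1 row → D = 67 ✓
C=55: 1 row → D = 57 ✓
The only C value with inconsistent D is C=53.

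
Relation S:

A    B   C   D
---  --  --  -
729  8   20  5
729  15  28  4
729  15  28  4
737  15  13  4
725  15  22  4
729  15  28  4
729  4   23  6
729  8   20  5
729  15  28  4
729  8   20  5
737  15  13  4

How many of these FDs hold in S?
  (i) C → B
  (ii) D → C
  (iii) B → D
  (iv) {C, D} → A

(i) C → B: every LHS value maps to a single RHS value — holds.
(ii) D → C: D=4: 7 rows → C takes values {28, 13, 22} — violation — fails.
(iii) B → D: every LHS value maps to a single RHS value — holds.
(iv) {C, D} → A: every LHS value maps to a single RHS value — holds.
3 of the 4 dependencies hold.

3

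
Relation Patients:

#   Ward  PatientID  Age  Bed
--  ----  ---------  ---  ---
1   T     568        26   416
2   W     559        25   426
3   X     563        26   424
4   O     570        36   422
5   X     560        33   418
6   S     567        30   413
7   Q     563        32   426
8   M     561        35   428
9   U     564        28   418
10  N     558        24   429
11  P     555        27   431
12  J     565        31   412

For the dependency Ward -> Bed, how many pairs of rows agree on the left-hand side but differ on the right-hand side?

Ward=X: violating pairs (3,5) — 1 pair.

1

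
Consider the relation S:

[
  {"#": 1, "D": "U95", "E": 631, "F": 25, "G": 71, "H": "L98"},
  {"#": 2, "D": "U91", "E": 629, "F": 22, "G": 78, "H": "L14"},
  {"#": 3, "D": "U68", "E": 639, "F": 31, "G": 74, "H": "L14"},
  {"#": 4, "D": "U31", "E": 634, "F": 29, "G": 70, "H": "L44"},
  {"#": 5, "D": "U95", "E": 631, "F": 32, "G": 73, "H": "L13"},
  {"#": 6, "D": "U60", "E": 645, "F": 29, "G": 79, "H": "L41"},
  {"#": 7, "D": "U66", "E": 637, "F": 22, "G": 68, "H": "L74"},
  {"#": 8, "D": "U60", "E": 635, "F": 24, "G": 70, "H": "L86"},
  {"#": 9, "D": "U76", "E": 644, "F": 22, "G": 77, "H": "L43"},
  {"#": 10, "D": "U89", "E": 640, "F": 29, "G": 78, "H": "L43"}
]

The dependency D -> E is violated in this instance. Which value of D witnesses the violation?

D=U95: rows 1, 5 → E = 631, 631 ✓
D=U91: row 2 → E = 629 ✓
D=U68: row 3 → E = 639 ✓
D=U31: row 4 → E = 634 ✓
D=U60: rows 6, 8 → E takes values {645, 635} — violation
D=U66: row 7 → E = 637 ✓
D=U76: row 9 → E = 644 ✓
D=U89: row 10 → E = 640 ✓
The only D value with inconsistent E is D=U60.

U60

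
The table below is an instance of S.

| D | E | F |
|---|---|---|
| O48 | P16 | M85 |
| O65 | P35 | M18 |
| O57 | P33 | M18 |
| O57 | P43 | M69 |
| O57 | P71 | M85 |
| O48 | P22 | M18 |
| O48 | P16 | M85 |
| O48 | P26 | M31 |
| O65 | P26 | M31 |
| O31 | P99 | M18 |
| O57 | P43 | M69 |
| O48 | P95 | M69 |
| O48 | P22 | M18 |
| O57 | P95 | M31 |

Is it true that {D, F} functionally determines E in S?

(D=O48, F=M85): 2 rows → E = P16, P16 ✓
(D=O65, F=M18): 1 row → E = P35 ✓
(D=O57, F=M18): 1 row → E = P33 ✓
(D=O57, F=M69): 2 rows → E = P43, P43 ✓
(D=O57, F=M85): 1 row → E = P71 ✓
(D=O48, F=M18): 2 rows → E = P22, P22 ✓
(D=O48, F=M31): 1 row → E = P26 ✓
(D=O65, F=M31): 1 row → E = P26 ✓
(D=O31, F=M18): 1 row → E = P99 ✓
(D=O48, F=M69): 1 row → E = P95 ✓
(D=O57, F=M31): 1 row → E = P95 ✓
Every {D, F} value is associated with a single E value, so {D, F} -> E holds.

Yes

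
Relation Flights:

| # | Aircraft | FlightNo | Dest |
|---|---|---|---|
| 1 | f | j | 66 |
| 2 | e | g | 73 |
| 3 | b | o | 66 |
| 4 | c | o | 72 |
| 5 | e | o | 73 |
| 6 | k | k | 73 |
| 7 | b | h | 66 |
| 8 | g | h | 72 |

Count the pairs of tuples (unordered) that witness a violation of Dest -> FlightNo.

Dest=66: violating pairs (1,3), (1,7), (3,7) — 3 pairs.
Dest=73: violating pairs (2,5), (2,6), (5,6) — 3 pairs.
Dest=72: violating pairs (4,8) — 1 pair.

7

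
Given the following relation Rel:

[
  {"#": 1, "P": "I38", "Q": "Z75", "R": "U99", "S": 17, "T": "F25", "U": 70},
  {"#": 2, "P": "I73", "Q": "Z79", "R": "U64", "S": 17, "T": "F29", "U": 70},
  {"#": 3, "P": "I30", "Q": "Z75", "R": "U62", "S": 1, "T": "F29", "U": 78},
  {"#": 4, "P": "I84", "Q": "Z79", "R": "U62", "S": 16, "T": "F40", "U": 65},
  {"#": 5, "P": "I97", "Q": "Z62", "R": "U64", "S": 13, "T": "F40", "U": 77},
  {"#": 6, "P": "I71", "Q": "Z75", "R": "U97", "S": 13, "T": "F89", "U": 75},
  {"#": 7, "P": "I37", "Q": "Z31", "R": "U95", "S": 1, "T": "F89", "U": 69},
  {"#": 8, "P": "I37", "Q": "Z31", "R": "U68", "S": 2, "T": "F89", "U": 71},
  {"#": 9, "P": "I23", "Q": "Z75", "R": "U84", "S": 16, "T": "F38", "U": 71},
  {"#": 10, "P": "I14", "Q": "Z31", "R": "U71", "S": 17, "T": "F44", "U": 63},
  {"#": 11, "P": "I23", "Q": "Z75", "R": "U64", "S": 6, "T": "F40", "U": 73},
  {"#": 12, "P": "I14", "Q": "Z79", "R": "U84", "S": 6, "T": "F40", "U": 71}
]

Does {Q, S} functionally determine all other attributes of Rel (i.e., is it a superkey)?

Yes

All 12 rows have distinct {Q, S} values, so {Q, S} → (all attributes) holds and {Q, S} is a superkey.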